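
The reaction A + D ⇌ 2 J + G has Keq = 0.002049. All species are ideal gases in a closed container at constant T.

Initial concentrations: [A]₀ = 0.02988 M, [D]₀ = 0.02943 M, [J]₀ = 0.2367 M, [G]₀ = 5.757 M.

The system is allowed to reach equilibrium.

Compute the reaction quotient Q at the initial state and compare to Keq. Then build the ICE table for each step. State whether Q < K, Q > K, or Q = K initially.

Q₀ = 366.8; Q > K (proceeds reverse)

Q₀ = 366.8 vs Keq = 0.002049 ⇒ Q>K, reverse
Step 1:
                    A           D           J           G
  Initial     0.02988     0.02943      0.2367       5.757
  Change        0.117       0.117     -0.2339      -0.117
  Equil        0.1468      0.1464    0.002794        5.64
  solve Keq expr → x = -0.117; check Q = 0.002049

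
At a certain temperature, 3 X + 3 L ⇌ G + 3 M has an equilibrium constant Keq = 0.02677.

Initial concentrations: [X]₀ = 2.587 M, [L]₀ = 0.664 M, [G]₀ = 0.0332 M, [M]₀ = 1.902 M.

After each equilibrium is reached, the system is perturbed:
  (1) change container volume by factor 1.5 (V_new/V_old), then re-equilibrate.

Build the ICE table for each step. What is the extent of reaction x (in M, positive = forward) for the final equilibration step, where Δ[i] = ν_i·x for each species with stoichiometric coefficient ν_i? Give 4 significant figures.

Q₀ = 0.04507 vs Keq = 0.02677 ⇒ Q>K, reverse
Step 1:
                    X           L           G           M
  I             2.587       0.664      0.0332       1.902
  C           0.02753     0.02753   -0.009177    -0.02753
  E             2.615      0.6915     0.02402       1.874
  solve Keq expr → x = -0.009177; check Q = 0.02677
Then change container volume by factor 1.5 (V_new/V_old).
Step 2:
                    X           L           G           M
  I             1.743       0.461     0.01602        1.25
  C           0.02133     0.02133   -0.007111    -0.02133
  E             1.764      0.4824    0.008904       1.228
  solve Keq expr → x = -0.007111; check Q = 0.02677

x = -0.007111 M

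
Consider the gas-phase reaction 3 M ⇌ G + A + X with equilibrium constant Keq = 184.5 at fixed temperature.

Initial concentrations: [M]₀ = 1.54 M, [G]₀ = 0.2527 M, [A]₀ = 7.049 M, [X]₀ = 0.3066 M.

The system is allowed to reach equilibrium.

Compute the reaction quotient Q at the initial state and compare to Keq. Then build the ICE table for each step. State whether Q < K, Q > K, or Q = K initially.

Q₀ = 0.1495; Q < K (proceeds forward)

Q₀ = 0.1495 vs Keq = 184.5 ⇒ Q<K, forward
Step 1:
                    M           G           A           X
  I              1.54      0.2527       7.049      0.3066
  C            -1.269      0.4229      0.4229      0.4229
  E            0.2713      0.6756       7.472      0.7295
  solve Keq expr → x = 0.4229; check Q = 184.5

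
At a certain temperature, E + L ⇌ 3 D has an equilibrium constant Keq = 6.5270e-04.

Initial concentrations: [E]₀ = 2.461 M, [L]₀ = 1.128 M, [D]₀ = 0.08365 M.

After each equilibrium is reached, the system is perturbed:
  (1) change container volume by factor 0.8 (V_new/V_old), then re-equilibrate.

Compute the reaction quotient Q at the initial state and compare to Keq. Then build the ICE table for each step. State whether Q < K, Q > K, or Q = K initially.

Q₀ = 2.1085e-04; Q < K (proceeds forward)

Q₀ = 2.1085e-04 vs Keq = 6.5270e-04 ⇒ Q<K, forward
Step 1:
                  E         L         D
  I           2.461     1.128   0.08365
  C        -0.01253  -0.01253    0.0376
  E           2.448     1.115    0.1213
  solve Keq expr → x = 0.01253; check Q = 6.5270e-04
Then change container volume by factor 0.8 (V_new/V_old).
Step 2:
                  E         L         D
  I           3.061     1.394    0.1516
  C        0.003563  0.003563  -0.01069
  E           3.064     1.398    0.1409
  solve Keq expr → x = -0.003563; check Q = 6.5270e-04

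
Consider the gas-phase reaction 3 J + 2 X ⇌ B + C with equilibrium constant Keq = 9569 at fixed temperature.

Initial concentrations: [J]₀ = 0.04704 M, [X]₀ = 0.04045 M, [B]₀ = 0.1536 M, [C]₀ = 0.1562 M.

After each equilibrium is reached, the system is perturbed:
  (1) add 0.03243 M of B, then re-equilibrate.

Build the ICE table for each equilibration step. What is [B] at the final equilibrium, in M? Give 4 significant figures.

[B]_eq = 0.1735 M

Q₀ = 1.4087e+05 vs Keq = 9569 ⇒ Q>K, reverse
Step 1:
                  J         X         B         C
  init      0.04704   0.04045    0.1536    0.1562
  Δ         0.03425   0.02283  -0.01142  -0.01142
  eq        0.08129   0.06328    0.1422    0.1448
  solve Keq expr → x = -0.01142; check Q = 9569
Then add 0.03243 M of B.
Step 2:
                  J         X         B         C
  init      0.08129   0.06328    0.1746    0.1448
  Δ        0.003363  0.002242 -0.001121 -0.001121
  eq        0.08465   0.06553    0.1735    0.1437
  solve Keq expr → x = -0.001121; check Q = 9569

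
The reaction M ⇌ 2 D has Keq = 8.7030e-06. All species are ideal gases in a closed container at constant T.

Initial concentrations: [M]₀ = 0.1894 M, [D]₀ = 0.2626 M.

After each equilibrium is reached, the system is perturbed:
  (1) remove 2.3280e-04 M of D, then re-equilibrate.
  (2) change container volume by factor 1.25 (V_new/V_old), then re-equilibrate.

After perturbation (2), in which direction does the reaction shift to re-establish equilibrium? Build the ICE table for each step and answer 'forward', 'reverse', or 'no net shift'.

Q₀ = 0.3641 vs Keq = 8.7030e-06 ⇒ Q>K, reverse
Step 1:
                   M          D
  Initial     0.1894     0.2626
  Change      0.1305    -0.2609
  Equil       0.3199   0.001668
  solve Keq expr → x = -0.1305; check Q = 8.7030e-06
Then remove 2.3280e-04 M of D.
Step 2:
                   M          D
  Initial     0.3199   0.001436
  Change  -1.1625e-04 2.3250e-04
  Equil       0.3197   0.001668
  solve Keq expr → x = 1.1625e-04; check Q = 8.7030e-06
Then change container volume by factor 1.25 (V_new/V_old).
Step 3:
                   M          D
  Initial     0.2558   0.001335
  Change  -7.8645e-05 1.5729e-04
  Equil       0.2557   0.001492
  solve Keq expr → x = 7.8645e-05; check Q = 8.7030e-06

Direction: forward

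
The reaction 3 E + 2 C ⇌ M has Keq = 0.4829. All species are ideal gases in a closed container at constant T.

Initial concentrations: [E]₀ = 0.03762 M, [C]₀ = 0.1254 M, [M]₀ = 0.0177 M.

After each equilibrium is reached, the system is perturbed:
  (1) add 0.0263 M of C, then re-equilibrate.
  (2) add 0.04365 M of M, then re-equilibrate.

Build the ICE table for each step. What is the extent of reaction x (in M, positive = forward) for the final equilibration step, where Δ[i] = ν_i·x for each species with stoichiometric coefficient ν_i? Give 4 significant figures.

Q₀ = 2.1141e+04 vs Keq = 0.4829 ⇒ Q>K, reverse
Step 1:
                    E           C           M
  I           0.03762      0.1254      0.0177
  C           0.05307     0.03538    -0.01769
  E           0.09069      0.1608  9.3119e-06
  solve Keq expr → x = -0.01769; check Q = 0.4829
Then add 0.0263 M of C.
Step 2:
                    E           C           M
  I           0.09069      0.1871  9.3119e-06
  C       -9.8717e-06 -6.5811e-06  3.2906e-06
  E           0.09068      0.1871  1.2602e-05
  solve Keq expr → x = 3.2906e-06; check Q = 0.4829
Then add 0.04365 M of M.
Step 3:
                    E           C           M
  I           0.09068      0.1871     0.04366
  C            0.1298     0.08655    -0.04327
  E            0.2205      0.2736  3.8765e-04
  solve Keq expr → x = -0.04327; check Q = 0.4829

x = -0.04327 M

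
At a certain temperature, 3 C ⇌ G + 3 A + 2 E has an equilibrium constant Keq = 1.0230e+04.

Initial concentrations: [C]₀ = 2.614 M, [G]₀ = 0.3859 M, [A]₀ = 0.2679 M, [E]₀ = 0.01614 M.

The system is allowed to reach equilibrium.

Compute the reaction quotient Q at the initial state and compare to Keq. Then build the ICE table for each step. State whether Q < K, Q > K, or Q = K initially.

Q₀ = 1.0821e-07; Q < K (proceeds forward)

Q₀ = 1.0821e-07 vs Keq = 1.0230e+04 ⇒ Q<K, forward
Step 1:
                    C           G           A           E
  Initial       2.614      0.3859      0.2679     0.01614
  Change       -2.431      0.8102       2.431        1.62
  Equil        0.1833       1.196       2.699       1.637
  solve Keq expr → x = 0.8102; check Q = 1.0230e+04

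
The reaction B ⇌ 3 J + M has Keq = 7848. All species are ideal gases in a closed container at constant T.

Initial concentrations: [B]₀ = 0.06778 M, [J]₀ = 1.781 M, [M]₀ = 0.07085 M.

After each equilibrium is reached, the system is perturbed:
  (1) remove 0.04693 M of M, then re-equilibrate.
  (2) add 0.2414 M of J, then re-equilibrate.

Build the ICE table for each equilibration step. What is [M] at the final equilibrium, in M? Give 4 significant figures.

Q₀ = 5.905 vs Keq = 7848 ⇒ Q<K, forward
Step 1:
                  B         J         M
  Initial   0.06778     1.781   0.07085
  Change   -0.06764    0.2029   0.06764
  Equil   1.3780e-04     1.984    0.1385
  solve Keq expr → x = 0.06764; check Q = 7848
Then remove 0.04693 M of M.
Step 2:
                  B         J         M
  Initial 1.3780e-04     1.984   0.09156
  Change  -4.6629e-05 1.3989e-04 4.6629e-05
  Equil   9.1169e-05     1.984   0.09161
  solve Keq expr → x = 4.6629e-05; check Q = 7848
Then add 0.2414 M of J.
Step 3:
                  B         J         M
  Initial 9.1169e-05     2.225   0.09161
  Change  3.7418e-05 -1.1226e-04 -3.7418e-05
  Equil   1.2859e-04     2.225   0.09157
  solve Keq expr → x = -3.7418e-05; check Q = 7848

[M]_eq = 0.09157 M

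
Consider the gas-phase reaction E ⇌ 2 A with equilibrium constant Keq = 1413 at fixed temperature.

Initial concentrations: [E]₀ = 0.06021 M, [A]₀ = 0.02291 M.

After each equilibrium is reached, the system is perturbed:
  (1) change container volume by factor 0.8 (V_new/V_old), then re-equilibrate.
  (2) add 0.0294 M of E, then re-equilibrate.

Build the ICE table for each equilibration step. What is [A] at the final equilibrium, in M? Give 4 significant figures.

Q₀ = 0.008717 vs Keq = 1413 ⇒ Q<K, forward
Step 1:
                   E          A
  init       0.06021    0.02291
  Δ          -0.0602     0.1204
  eq      1.4533e-05     0.1433
  solve Keq expr → x = 0.0602; check Q = 1413
Then change container volume by factor 0.8 (V_new/V_old).
Step 2:
                   E          A
  init    1.8166e-05     0.1791
  Δ       4.5393e-06 -9.0785e-06
  eq      2.2706e-05     0.1791
  solve Keq expr → x = -4.5393e-06; check Q = 1413
Then add 0.0294 M of E.
Step 3:
                   E          A
  init       0.02942     0.1791
  Δ         -0.02938    0.05877
  eq      4.0048e-05     0.2379
  solve Keq expr → x = 0.02938; check Q = 1413

[A]_eq = 0.2379 M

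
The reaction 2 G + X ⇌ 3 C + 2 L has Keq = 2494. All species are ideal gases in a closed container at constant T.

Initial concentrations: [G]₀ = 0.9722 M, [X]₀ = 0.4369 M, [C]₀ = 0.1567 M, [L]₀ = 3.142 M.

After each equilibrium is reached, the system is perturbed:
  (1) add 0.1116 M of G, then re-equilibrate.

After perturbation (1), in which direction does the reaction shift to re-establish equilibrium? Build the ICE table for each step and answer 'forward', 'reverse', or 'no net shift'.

Q₀ = 0.09199 vs Keq = 2494 ⇒ Q<K, forward
Step 1:
                    G           X           C           L
  I            0.9722      0.4369      0.1567       3.142
  C           -0.6712     -0.3356       1.007      0.6712
  E             0.301      0.1013       1.163       3.813
  solve Keq expr → x = 0.3356; check Q = 2494
Then add 0.1116 M of G.
Step 2:
                    G           X           C           L
  I            0.4126      0.1013       1.163       3.813
  C          -0.04223    -0.02111     0.06334     0.04223
  E            0.3704      0.0802       1.227       3.855
  solve Keq expr → x = 0.02111; check Q = 2494

Direction: forward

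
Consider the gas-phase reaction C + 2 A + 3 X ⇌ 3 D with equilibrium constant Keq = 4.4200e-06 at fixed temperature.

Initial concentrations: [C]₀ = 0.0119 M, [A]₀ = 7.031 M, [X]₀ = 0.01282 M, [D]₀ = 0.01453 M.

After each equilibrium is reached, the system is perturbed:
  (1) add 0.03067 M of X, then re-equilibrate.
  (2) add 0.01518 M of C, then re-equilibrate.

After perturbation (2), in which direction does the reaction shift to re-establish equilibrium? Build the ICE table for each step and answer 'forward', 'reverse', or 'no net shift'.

Direction: forward

Q₀ = 2.475 vs Keq = 4.4200e-06 ⇒ Q>K, reverse
Step 1:
                    C           A           X           D
  I            0.0119       7.031     0.01282     0.01453
  C          0.004705     0.00941     0.01412    -0.01412
  E           0.01661        7.04     0.02694  4.1427e-04
  solve Keq expr → x = -0.004705; check Q = 4.4200e-06
Then add 0.03067 M of X.
Step 2:
                    C           A           X           D
  I           0.01661        7.04     0.05761  4.1427e-04
  C       -1.5395e-04 -3.0790e-04 -4.6185e-04  4.6185e-04
  E           0.01645        7.04     0.05714  8.7612e-04
  solve Keq expr → x = 1.5395e-04; check Q = 4.4200e-06
Then add 0.01518 M of C.
Step 3:
                    C           A           X           D
  I           0.03163        7.04     0.05714  8.7612e-04
  C       -6.9511e-05 -1.3902e-04 -2.0853e-04  2.0853e-04
  E           0.03156        7.04     0.05694    0.001085
  solve Keq expr → x = 6.9511e-05; check Q = 4.4200e-06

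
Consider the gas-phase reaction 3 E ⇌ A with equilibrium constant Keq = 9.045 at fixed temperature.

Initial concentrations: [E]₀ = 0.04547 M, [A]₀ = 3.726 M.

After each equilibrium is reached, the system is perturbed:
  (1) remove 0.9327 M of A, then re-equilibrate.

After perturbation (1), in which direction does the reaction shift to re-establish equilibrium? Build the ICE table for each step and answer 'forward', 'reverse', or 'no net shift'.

Direction: forward

Q₀ = 3.9634e+04 vs Keq = 9.045 ⇒ Q>K, reverse
Step 1:
                   E          A
  I          0.04547      3.726
  C           0.6831    -0.2277
  E           0.7286      3.498
  solve Keq expr → x = -0.2277; check Q = 9.045
Then remove 0.9327 M of A.
Step 2:
                   E          A
  I           0.7286      2.566
  C         -0.06957    0.02319
  E            0.659      2.589
  solve Keq expr → x = 0.02319; check Q = 9.045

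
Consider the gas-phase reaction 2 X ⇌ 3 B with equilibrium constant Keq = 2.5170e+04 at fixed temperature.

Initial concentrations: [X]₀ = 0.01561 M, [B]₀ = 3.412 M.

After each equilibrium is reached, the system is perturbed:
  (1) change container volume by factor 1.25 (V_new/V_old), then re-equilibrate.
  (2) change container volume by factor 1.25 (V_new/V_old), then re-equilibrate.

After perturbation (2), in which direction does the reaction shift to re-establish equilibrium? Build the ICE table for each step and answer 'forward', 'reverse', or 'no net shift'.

Direction: forward

Q₀ = 1.6301e+05 vs Keq = 2.5170e+04 ⇒ Q>K, reverse
Step 1:
                  X         B
  I         0.01561     3.412
  C          0.0235  -0.03525
  E         0.03911     3.377
  solve Keq expr → x = -0.01175; check Q = 2.5170e+04
Then change container volume by factor 1.25 (V_new/V_old).
Step 2:
                  X         B
  I         0.03129     2.701
  C       -0.003228  0.004842
  E         0.02806     2.706
  solve Keq expr → x = 0.001614; check Q = 2.5170e+04
Then change container volume by factor 1.25 (V_new/V_old).
Step 3:
                  X         B
  I         0.02245     2.165
  C       -0.002322  0.003482
  E         0.02013     2.168
  solve Keq expr → x = 0.001161; check Q = 2.5170e+04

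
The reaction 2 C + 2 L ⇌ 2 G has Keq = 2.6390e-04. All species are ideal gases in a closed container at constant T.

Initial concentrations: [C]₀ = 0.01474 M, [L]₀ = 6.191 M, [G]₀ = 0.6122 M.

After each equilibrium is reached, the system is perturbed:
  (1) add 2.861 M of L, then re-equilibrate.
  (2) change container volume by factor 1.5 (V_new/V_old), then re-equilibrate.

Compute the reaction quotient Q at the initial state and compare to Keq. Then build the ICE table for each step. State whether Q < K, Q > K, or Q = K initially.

Q₀ = 45.01; Q > K (proceeds reverse)

Q₀ = 45.01 vs Keq = 2.6390e-04 ⇒ Q>K, reverse
Step 1:
                   C          L          G
  init       0.01474      6.191     0.6122
  Δ           0.5503     0.5503    -0.5503
  eq          0.5651      6.741    0.06188
  solve Keq expr → x = -0.2752; check Q = 2.6390e-04
Then add 2.861 M of L.
Step 2:
                   C          L          G
  init        0.5651      9.602    0.06188
  Δ         -0.02255   -0.02255    0.02255
  eq          0.5425       9.58    0.08443
  solve Keq expr → x = 0.01127; check Q = 2.6390e-04
Then change container volume by factor 1.5 (V_new/V_old).
Step 3:
                   C          L          G
  init        0.3617      6.387    0.05629
  Δ           0.0169     0.0169    -0.0169
  eq          0.3786      6.403    0.03938
  solve Keq expr → x = -0.008452; check Q = 2.6390e-04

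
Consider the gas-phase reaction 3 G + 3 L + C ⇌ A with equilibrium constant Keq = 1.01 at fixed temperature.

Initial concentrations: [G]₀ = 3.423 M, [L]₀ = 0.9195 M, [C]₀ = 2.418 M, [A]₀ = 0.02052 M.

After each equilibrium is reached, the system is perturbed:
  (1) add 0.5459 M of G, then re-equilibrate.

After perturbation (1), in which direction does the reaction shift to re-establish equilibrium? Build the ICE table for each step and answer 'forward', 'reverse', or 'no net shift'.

Direction: forward

Q₀ = 2.7217e-04 vs Keq = 1.01 ⇒ Q<K, forward
Step 1:
                    G           L           C           A
  I             3.423      0.9195       2.418     0.02052
  C           -0.7354     -0.7354     -0.2451      0.2451
  E             2.688      0.1841       2.173      0.2657
  solve Keq expr → x = 0.2451; check Q = 1.01
Then add 0.5459 M of G.
Step 2:
                    G           L           C           A
  I             3.233      0.1841       2.173      0.2657
  C          -0.02776    -0.02776   -0.009252    0.009252
  E             3.206      0.1563       2.164      0.2749
  solve Keq expr → x = 0.009252; check Q = 1.01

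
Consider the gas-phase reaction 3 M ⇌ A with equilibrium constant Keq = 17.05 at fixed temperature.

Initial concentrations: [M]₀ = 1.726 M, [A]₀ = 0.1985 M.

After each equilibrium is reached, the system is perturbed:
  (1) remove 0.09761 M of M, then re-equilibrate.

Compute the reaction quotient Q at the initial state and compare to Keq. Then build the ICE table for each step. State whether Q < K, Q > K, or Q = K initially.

Q₀ = 0.0386 vs Keq = 17.05 ⇒ Q<K, forward
Step 1:
                  M         A
  init        1.726    0.1985
  Δ          -1.388    0.4625
  eq         0.3385     0.661
  solve Keq expr → x = 0.4625; check Q = 17.05
Then remove 0.09761 M of M.
Step 2:
                  M         A
  init       0.2408     0.661
  Δ         0.09228  -0.03076
  eq         0.3331    0.6303
  solve Keq expr → x = -0.03076; check Q = 17.05

Q₀ = 0.0386; Q < K (proceeds forward)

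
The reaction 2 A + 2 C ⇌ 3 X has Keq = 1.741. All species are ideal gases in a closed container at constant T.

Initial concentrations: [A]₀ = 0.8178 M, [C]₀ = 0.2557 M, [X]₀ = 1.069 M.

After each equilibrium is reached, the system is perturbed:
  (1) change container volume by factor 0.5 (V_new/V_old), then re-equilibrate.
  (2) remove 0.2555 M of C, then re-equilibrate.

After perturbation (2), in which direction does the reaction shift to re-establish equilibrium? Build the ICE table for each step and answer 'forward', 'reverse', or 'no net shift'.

Direction: reverse

Q₀ = 27.94 vs Keq = 1.741 ⇒ Q>K, reverse
Step 1:
                  A         C         X
  init       0.8178    0.2557     1.069
  Δ          0.2159    0.2159   -0.3238
  eq          1.034    0.4716    0.7452
  solve Keq expr → x = -0.1079; check Q = 1.741
Then change container volume by factor 0.5 (V_new/V_old).
Step 2:
                  A         C         X
  init        2.067    0.9432      1.49
  Δ         -0.1134   -0.1134    0.1701
  eq          1.954    0.8298      1.66
  solve Keq expr → x = 0.05669; check Q = 1.741
Then remove 0.2555 M of C.
Step 3:
                  A         C         X
  init        1.954    0.5743      1.66
  Δ          0.1045    0.1045   -0.1568
  eq          2.059    0.6788     1.504
  solve Keq expr → x = -0.05225; check Q = 1.741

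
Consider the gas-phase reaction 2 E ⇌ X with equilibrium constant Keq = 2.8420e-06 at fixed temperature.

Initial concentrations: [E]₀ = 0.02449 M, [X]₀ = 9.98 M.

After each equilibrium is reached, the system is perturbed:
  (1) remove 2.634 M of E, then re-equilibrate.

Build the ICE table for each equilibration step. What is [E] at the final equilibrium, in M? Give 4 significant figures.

Q₀ = 1.6640e+04 vs Keq = 2.8420e-06 ⇒ Q>K, reverse
Step 1:
                    E           X
  init        0.02449        9.98
  Δ             19.96      -9.979
  eq            19.98    0.001135
  solve Keq expr → x = -9.979; check Q = 2.8420e-06
Then remove 2.634 M of E.
Step 2:
                    E           X
  init          17.35    0.001135
  Δ        5.5879e-04 -2.7939e-04
  eq            17.35  8.5539e-04
  solve Keq expr → x = -2.7939e-04; check Q = 2.8420e-06

[E]_eq = 17.35 M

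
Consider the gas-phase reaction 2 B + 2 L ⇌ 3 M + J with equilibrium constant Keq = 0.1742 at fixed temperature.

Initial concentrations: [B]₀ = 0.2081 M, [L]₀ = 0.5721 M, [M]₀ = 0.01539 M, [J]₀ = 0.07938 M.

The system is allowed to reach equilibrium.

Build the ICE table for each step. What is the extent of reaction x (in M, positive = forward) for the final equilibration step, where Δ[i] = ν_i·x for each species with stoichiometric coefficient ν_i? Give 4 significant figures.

x = 0.04764 M

Q₀ = 2.0415e-05 vs Keq = 0.1742 ⇒ Q<K, forward
Step 1:
                   B          L          M          J
  Initial     0.2081     0.5721    0.01539    0.07938
  Change    -0.09529   -0.09529     0.1429    0.04764
  Equil       0.1128     0.4768     0.1583      0.127
  solve Keq expr → x = 0.04764; check Q = 0.1742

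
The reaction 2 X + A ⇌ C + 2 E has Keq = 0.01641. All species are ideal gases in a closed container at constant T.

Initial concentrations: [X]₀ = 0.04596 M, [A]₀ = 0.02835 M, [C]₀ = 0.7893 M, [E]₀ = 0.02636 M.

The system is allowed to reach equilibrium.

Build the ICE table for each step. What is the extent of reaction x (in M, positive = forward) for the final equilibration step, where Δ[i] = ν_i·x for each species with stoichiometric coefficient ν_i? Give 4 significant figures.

x = -0.01215 M

Q₀ = 9.158 vs Keq = 0.01641 ⇒ Q>K, reverse
Step 1:
                   X          A          C          E
  I          0.04596    0.02835     0.7893    0.02636
  C          0.02431    0.01215   -0.01215   -0.02431
  E          0.07027     0.0405     0.7771   0.002055
  solve Keq expr → x = -0.01215; check Q = 0.01641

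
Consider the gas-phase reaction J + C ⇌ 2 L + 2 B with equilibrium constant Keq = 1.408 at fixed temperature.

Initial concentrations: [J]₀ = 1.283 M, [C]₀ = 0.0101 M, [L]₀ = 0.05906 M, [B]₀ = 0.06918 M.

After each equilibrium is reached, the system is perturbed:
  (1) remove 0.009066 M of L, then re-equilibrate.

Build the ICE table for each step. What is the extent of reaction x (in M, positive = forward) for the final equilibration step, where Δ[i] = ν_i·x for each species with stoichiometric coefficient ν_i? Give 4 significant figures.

x = 6.0139e-06 M

Q₀ = 0.001288 vs Keq = 1.408 ⇒ Q<K, forward
Step 1:
                  J         C         L         B
  Initial     1.283    0.0101   0.05906   0.06918
  Change   -0.01007  -0.01007   0.02014   0.02014
  Equil       1.273 2.7927e-05    0.0792   0.08932
  solve Keq expr → x = 0.01007; check Q = 1.408
Then remove 0.009066 M of L.
Step 2:
                  J         C         L         B
  Initial     1.273 2.7927e-05   0.07014   0.08932
  Change  -6.0139e-06 -6.0139e-06 1.2028e-05 1.2028e-05
  Equil       1.273 2.1913e-05   0.07015   0.08934
  solve Keq expr → x = 6.0139e-06; check Q = 1.408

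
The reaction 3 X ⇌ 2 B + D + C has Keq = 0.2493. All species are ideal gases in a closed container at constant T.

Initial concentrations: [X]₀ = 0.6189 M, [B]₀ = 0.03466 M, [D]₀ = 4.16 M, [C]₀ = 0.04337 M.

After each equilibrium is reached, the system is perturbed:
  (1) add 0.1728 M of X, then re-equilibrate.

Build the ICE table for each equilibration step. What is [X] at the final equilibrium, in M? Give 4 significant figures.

Q₀ = 9.1428e-04 vs Keq = 0.2493 ⇒ Q<K, forward
Step 1:
                    X           B           D           C
  Initial      0.6189     0.03466        4.16     0.04337
  Change      -0.2185      0.1457     0.07284     0.07284
  Equil        0.4004      0.1803       4.233      0.1162
  solve Keq expr → x = 0.07284; check Q = 0.2493
Then add 0.1728 M of X.
Step 2:
                    X           B           D           C
  Initial      0.5732      0.1803       4.233      0.1162
  Change     -0.07258     0.04839     0.02419     0.02419
  Equil        0.5006      0.2287       4.257      0.1404
  solve Keq expr → x = 0.02419; check Q = 0.2493

[X]_eq = 0.5006 M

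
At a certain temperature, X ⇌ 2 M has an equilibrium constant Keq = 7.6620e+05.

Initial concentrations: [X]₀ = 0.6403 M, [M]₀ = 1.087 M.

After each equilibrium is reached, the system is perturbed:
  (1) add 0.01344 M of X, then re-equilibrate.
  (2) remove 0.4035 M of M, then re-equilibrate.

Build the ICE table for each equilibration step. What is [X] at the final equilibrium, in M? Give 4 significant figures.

[X]_eq = 5.1735e-06 M

Q₀ = 1.845 vs Keq = 7.6620e+05 ⇒ Q<K, forward
Step 1:
                  X         M
  init       0.6403     1.087
  Δ         -0.6403     1.281
  eq      7.3159e-06     2.368
  solve Keq expr → x = 0.6403; check Q = 7.6620e+05
Then add 0.01344 M of X.
Step 2:
                  X         M
  init      0.01345     2.368
  Δ        -0.01344   0.02688
  eq      7.4830e-06     2.394
  solve Keq expr → x = 0.01344; check Q = 7.6620e+05
Then remove 0.4035 M of M.
Step 3:
                  X         M
  init    7.4830e-06     1.991
  Δ       -2.3095e-06 4.6189e-06
  eq      5.1735e-06     1.991
  solve Keq expr → x = 2.3095e-06; check Q = 7.6620e+05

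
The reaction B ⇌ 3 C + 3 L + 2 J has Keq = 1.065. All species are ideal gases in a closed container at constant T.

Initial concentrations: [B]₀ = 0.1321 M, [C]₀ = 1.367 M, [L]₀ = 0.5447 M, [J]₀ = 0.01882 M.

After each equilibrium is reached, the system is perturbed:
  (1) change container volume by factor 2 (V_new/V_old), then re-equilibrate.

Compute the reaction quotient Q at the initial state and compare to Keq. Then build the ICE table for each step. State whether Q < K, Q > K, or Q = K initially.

Q₀ = 0.001107; Q < K (proceeds forward)

Q₀ = 0.001107 vs Keq = 1.065 ⇒ Q<K, forward
Step 1:
                   B          C          L          J
  I           0.1321      1.367     0.5447    0.01882
  C         -0.07753     0.2326     0.2326     0.1551
  E          0.05457        1.6     0.7773     0.1739
  solve Keq expr → x = 0.07753; check Q = 1.065
Then change container volume by factor 2 (V_new/V_old).
Step 2:
                   B          C          L          J
  I          0.02728     0.7998     0.3886    0.08694
  C         -0.02604    0.07811    0.07811    0.05207
  E         0.001248     0.8779     0.4668      0.139
  solve Keq expr → x = 0.02604; check Q = 1.065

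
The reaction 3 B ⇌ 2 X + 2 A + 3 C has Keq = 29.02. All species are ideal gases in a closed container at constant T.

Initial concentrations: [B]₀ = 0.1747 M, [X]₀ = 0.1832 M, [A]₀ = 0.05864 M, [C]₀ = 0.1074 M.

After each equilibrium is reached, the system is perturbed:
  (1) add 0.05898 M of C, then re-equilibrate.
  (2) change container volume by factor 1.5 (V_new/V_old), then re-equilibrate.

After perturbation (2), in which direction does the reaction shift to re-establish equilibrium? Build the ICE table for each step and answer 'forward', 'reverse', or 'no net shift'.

Direction: forward

Q₀ = 2.6815e-05 vs Keq = 29.02 ⇒ Q<K, forward
Step 1:
                  B         X         A         C
  Initial    0.1747    0.1832   0.05864    0.1074
  Change    -0.1629    0.1086    0.1086    0.1629
  Equil     0.01175    0.2918    0.1673    0.2703
  solve Keq expr → x = 0.05432; check Q = 29.02
Then add 0.05898 M of C.
Step 2:
                  B         X         A         C
  Initial   0.01175    0.2918    0.1673    0.3293
  Change   0.002325  -0.00155  -0.00155 -0.002325
  Equil     0.01408    0.2903    0.1657     0.327
  solve Keq expr → x = -7.7485e-04; check Q = 29.02
Then change container volume by factor 1.5 (V_new/V_old).
Step 3:
                  B         X         A         C
  Initial  0.009384    0.1935    0.1105     0.218
  Change  -0.003696  0.002464  0.002464  0.003696
  Equil    0.005688     0.196    0.1129    0.2217
  solve Keq expr → x = 0.001232; check Q = 29.02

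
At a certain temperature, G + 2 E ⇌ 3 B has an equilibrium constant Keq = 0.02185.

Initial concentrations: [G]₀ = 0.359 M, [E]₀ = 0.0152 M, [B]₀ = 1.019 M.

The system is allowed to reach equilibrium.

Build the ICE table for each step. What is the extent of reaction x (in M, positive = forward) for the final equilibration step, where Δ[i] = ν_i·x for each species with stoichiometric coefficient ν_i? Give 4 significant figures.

x = -0.2836 M

Q₀ = 1.2757e+04 vs Keq = 0.02185 ⇒ Q>K, reverse
Step 1:
                    G           E           B
  init          0.359      0.0152       1.019
  Δ            0.2836      0.5672     -0.8508
  eq           0.6426      0.5824      0.1682
  solve Keq expr → x = -0.2836; check Q = 0.02185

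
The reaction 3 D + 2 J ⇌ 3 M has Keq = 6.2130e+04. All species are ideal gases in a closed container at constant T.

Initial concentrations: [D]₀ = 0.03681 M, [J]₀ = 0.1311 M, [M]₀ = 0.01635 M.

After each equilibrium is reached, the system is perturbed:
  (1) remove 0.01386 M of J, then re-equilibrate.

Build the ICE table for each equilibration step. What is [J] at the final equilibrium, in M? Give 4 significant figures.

Q₀ = 5.099 vs Keq = 6.2130e+04 ⇒ Q<K, forward
Step 1:
                   D          J          M
  init       0.03681     0.1311    0.01635
  Δ         -0.03154   -0.02103    0.03154
  eq        0.005265     0.1101    0.04789
  solve Keq expr → x = 0.01051; check Q = 6.2130e+04
Then remove 0.01386 M of J.
Step 2:
                   D          J          M
  init      0.005265    0.09621    0.04789
  Δ       4.3107e-04 2.8738e-04 -4.3107e-04
  eq        0.005696     0.0965    0.04746
  solve Keq expr → x = -1.4369e-04; check Q = 6.2130e+04

[J]_eq = 0.0965 M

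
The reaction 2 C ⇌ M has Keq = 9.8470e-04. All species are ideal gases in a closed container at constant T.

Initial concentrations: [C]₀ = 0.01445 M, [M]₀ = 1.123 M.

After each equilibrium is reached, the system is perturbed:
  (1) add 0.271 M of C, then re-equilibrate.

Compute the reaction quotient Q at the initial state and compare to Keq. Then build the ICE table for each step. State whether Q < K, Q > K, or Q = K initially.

Q₀ = 5378; Q > K (proceeds reverse)

Q₀ = 5378 vs Keq = 9.8470e-04 ⇒ Q>K, reverse
Step 1:
                   C          M
  I          0.01445      1.123
  C            2.236     -1.118
  E             2.25   0.004987
  solve Keq expr → x = -1.118; check Q = 9.8470e-04
Then add 0.271 M of C.
Step 2:
                   C          M
  I            2.521   0.004987
  C        -0.002522   0.001261
  E            2.519   0.006248
  solve Keq expr → x = 0.001261; check Q = 9.8470e-04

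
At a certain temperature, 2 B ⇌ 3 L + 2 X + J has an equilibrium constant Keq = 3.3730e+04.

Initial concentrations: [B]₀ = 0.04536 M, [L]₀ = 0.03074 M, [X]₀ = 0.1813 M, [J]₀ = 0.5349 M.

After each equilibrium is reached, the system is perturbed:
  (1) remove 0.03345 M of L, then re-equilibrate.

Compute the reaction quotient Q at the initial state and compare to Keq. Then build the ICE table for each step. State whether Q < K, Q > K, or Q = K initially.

Q₀ = 2.4822e-04; Q < K (proceeds forward)

Q₀ = 2.4822e-04 vs Keq = 3.3730e+04 ⇒ Q<K, forward
Step 1:
                  B         L         X         J
  I         0.04536   0.03074    0.1813    0.5349
  C        -0.04533     0.068   0.04533   0.02267
  E       2.8588e-05   0.09874    0.2266    0.5576
  solve Keq expr → x = 0.02267; check Q = 3.3730e+04
Then remove 0.03345 M of L.
Step 2:
                  B         L         X         J
  I       2.8588e-05   0.06529    0.2266    0.5576
  C       -1.3209e-05 1.9813e-05 1.3209e-05 6.6044e-06
  E       1.5379e-05   0.06531    0.2266    0.5576
  solve Keq expr → x = 6.6044e-06; check Q = 3.3730e+04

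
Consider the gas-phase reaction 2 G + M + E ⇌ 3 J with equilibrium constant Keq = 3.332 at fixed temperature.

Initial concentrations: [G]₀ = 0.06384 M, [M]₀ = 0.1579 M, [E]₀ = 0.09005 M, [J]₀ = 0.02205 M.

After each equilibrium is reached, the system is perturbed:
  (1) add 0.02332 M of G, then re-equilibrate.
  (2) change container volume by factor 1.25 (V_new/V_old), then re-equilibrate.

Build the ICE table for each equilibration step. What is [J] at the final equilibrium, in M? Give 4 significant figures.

Q₀ = 0.185 vs Keq = 3.332 ⇒ Q<K, forward
Step 1:
                   G          M          E          J
  init       0.06384     0.1579    0.09005    0.02205
  Δ         -0.01573  -0.007865  -0.007865    0.02359
  eq         0.04811       0.15    0.08219    0.04564
  solve Keq expr → x = 0.007865; check Q = 3.332
Then add 0.02332 M of G.
Step 2:
                   G          M          E          J
  init       0.07143       0.15    0.08219    0.04564
  Δ        -0.006144  -0.003072  -0.003072   0.009217
  eq         0.06529      0.147    0.07911    0.05486
  solve Keq expr → x = 0.003072; check Q = 3.332
Then change container volume by factor 1.25 (V_new/V_old).
Step 3:
                   G          M          E          J
  init       0.05223     0.1176    0.06329    0.04389
  Δ          0.00144 7.1977e-04 7.1977e-04  -0.002159
  eq         0.05367     0.1183    0.06401    0.04173
  solve Keq expr → x = -7.1977e-04; check Q = 3.332

[J]_eq = 0.04173 M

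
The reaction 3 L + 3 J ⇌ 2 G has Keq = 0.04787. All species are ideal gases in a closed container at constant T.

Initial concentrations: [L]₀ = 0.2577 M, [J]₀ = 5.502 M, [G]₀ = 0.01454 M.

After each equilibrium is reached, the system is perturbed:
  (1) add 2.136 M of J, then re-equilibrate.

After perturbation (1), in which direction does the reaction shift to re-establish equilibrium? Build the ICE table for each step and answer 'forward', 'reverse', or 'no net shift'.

Q₀ = 7.4169e-05 vs Keq = 0.04787 ⇒ Q<K, forward
Step 1:
                    L           J           G
  I            0.2577       5.502     0.01454
  C           -0.1409     -0.1409     0.09391
  E            0.1168       5.361      0.1085
  solve Keq expr → x = 0.04696; check Q = 0.04787
Then add 2.136 M of J.
Step 2:
                    L           J           G
  I            0.1168       7.497      0.1085
  C          -0.02472    -0.02472     0.01648
  E           0.09211       7.472      0.1249
  solve Keq expr → x = 0.00824; check Q = 0.04787

Direction: forward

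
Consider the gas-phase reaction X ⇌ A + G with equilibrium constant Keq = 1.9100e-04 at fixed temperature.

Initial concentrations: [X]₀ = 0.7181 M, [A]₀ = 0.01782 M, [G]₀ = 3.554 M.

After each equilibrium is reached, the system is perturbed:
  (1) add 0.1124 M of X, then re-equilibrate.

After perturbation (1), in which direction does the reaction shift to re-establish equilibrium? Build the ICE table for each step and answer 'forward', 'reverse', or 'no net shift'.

Q₀ = 0.08819 vs Keq = 1.9100e-04 ⇒ Q>K, reverse
Step 1:
                  X         A         G
  init       0.7181   0.01782     3.554
  Δ         0.01778  -0.01778  -0.01778
  eq         0.7359 3.9747e-05     3.536
  solve Keq expr → x = -0.01778; check Q = 1.9100e-04
Then add 0.1124 M of X.
Step 2:
                  X         A         G
  init       0.8483 3.9747e-05     3.536
  Δ       -6.0706e-06 6.0706e-06 6.0706e-06
  eq         0.8483 4.5817e-05     3.536
  solve Keq expr → x = 6.0706e-06; check Q = 1.9100e-04

Direction: forward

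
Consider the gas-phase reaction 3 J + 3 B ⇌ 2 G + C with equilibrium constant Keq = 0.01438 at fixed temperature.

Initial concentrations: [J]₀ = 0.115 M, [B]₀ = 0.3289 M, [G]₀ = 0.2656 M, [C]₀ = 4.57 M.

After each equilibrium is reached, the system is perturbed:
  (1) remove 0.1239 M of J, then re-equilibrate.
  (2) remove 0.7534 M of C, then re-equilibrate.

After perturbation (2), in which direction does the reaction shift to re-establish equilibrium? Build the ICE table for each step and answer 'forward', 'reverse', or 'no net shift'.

Q₀ = 5958 vs Keq = 0.01438 ⇒ Q>K, reverse
Step 1:
                    J           B           G           C
  Initial       0.115      0.3289      0.2656        4.57
  Change       0.3806      0.3806     -0.2537     -0.1269
  Equil        0.4956      0.7095     0.01186       4.443
  solve Keq expr → x = -0.1269; check Q = 0.01438
Then remove 0.1239 M of J.
Step 2:
                    J           B           G           C
  Initial      0.3717      0.7095     0.01186       4.443
  Change     0.005816    0.005816   -0.003877   -0.001939
  Equil        0.3775      0.7153    0.007985       4.441
  solve Keq expr → x = -0.001939; check Q = 0.01438
Then remove 0.7534 M of C.
Step 3:
                    J           B           G           C
  Initial      0.3775      0.7153    0.007985       3.688
  Change     -0.00108    -0.00108  7.2005e-04  3.6002e-04
  Equil        0.3764      0.7142    0.008705       3.688
  solve Keq expr → x = 3.6002e-04; check Q = 0.01438

Direction: forward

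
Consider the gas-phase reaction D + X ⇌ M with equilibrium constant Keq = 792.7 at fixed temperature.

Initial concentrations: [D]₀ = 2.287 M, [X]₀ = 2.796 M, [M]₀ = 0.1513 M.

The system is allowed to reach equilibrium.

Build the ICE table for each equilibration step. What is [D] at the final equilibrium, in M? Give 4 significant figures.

Q₀ = 0.02366 vs Keq = 792.7 ⇒ Q<K, forward
Step 1:
                    D           X           M
  I             2.287       2.796      0.1513
  C            -2.281      -2.281       2.281
  E          0.005959       0.515       2.432
  solve Keq expr → x = 2.281; check Q = 792.7

[D]_eq = 0.005959 M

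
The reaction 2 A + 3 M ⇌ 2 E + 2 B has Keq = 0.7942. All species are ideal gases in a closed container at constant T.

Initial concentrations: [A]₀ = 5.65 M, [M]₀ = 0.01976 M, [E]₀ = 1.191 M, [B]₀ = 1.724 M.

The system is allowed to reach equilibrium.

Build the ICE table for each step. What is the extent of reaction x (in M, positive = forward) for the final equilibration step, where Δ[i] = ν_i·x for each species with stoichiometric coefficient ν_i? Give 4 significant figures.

x = -0.1291 M

Q₀ = 1.7117e+04 vs Keq = 0.7942 ⇒ Q>K, reverse
Step 1:
                   A          M          E          B
  Initial       5.65    0.01976      1.191      1.724
  Change      0.2582     0.3873    -0.2582    -0.2582
  Equil        5.908      0.407     0.9328      1.466
  solve Keq expr → x = -0.1291; check Q = 0.7942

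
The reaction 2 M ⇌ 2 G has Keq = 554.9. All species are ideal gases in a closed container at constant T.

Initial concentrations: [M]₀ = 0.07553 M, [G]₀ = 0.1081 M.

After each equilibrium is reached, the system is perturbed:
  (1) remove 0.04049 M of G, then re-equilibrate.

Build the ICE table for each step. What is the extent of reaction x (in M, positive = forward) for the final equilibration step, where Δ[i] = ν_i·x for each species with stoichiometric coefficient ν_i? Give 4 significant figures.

x = 8.2443e-04 M

Q₀ = 2.048 vs Keq = 554.9 ⇒ Q<K, forward
Step 1:
                   M          G
  I          0.07553     0.1081
  C         -0.06805    0.06805
  E         0.007478     0.1762
  solve Keq expr → x = 0.03403; check Q = 554.9
Then remove 0.04049 M of G.
Step 2:
                   M          G
  I         0.007478     0.1357
  C        -0.001649   0.001649
  E         0.005829     0.1373
  solve Keq expr → x = 8.2443e-04; check Q = 554.9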